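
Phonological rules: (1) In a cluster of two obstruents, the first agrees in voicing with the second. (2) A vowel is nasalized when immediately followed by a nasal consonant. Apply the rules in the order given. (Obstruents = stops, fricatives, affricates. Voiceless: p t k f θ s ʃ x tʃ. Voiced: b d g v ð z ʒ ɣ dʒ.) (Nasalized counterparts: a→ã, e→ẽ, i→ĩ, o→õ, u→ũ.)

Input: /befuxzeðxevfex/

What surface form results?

Rule 1: /x/ before /z/ (voiced) → [ɣ]
Rule 1: /ð/ before /x/ (voiceless) → [θ]
Rule 1: /v/ before /f/ (voiceless) → [f]
After rule 1: befuɣzeθxeffex
Rule 2: no segment meets the rule's conditions; no change.

[befuɣzeθxeffex]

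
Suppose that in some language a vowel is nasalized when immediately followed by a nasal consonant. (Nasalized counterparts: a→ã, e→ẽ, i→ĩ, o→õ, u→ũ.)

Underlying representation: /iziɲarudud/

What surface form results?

/i/ before nasal /ɲ/ → [ĩ]

[izĩɲarudud]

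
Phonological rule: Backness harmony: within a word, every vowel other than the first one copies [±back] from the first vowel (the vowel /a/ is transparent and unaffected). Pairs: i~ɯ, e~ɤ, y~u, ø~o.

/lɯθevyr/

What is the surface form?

/e/ harmonizes with /ɯ/ ([+back]) → [ɤ]
/y/ harmonizes with /ɯ/ ([+back]) → [u]

[lɯθɤvur]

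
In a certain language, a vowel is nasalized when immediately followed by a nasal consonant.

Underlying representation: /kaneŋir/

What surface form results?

[kãnẽŋir]

/a/ before nasal /n/ → [ã]
/e/ before nasal /ŋ/ → [ẽ]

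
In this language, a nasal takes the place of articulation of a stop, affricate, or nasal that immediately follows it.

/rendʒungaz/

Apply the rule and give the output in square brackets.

[reɲdʒuŋgaz]

/n/ before /dʒ/ (palatal) → [ɲ]
/n/ before /g/ (velar) → [ŋ]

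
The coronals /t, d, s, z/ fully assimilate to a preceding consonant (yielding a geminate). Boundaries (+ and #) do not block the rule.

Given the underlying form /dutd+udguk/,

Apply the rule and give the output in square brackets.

[dutt+udguk]

/d/ after /t/ → [t] (total assimilation)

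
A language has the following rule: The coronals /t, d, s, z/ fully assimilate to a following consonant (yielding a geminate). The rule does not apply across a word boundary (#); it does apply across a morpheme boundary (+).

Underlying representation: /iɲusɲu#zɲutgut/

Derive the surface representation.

/s/ before /ɲ/ → [ɲ] (total assimilation)
/z/ before /ɲ/ → [ɲ] (total assimilation)
/t/ before /g/ → [g] (total assimilation)

[iɲuɲɲu#ɲɲuggut]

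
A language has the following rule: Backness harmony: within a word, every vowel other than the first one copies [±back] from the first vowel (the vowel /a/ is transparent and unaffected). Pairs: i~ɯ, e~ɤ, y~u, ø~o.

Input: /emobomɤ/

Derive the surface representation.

[emøbøme]

/o/ harmonizes with /e/ ([-back]) → [ø]
/o/ harmonizes with /e/ ([-back]) → [ø]
/ɤ/ harmonizes with /e/ ([-back]) → [e]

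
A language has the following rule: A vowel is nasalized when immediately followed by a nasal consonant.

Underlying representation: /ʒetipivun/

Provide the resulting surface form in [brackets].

/u/ before nasal /n/ → [ũ]

[ʒetipivũn]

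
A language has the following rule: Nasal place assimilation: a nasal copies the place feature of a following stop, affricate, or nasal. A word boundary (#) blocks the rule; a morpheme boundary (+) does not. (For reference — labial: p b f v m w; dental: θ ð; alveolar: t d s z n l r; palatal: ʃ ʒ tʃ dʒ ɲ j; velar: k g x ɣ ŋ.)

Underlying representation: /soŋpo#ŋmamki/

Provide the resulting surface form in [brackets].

/ŋ/ before /p/ (labial) → [m]
/ŋ/ before /m/ (labial) → [m]
/m/ before /k/ (velar) → [ŋ]

[sompo#mmaŋki]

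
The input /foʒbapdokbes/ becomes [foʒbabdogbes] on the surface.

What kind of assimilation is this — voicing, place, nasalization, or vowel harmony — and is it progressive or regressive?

voicing assimilation, regressive

/p/→[b] /k/→[g].
Each target copies a feature from the following segment, so the direction is regressive.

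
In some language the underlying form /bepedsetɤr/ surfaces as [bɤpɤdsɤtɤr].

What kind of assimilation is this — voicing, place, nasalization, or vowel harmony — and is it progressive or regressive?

/e/→[ɤ] /e/→[ɤ] /e/→[ɤ].
Vowels agree with the last vowel, so the harmony is regressive.

vowel harmony, regressive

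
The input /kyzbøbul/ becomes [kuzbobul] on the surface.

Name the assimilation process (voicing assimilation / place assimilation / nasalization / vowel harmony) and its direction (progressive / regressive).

vowel harmony, regressive

/y/→[u] /ø/→[o].
Vowels agree with the last vowel, so the harmony is regressive.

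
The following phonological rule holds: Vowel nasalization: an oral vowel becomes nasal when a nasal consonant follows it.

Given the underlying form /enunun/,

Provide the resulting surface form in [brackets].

/e/ before nasal /n/ → [ẽ]
/u/ before nasal /n/ → [ũ]
/u/ before nasal /n/ → [ũ]

[ẽnũnũn]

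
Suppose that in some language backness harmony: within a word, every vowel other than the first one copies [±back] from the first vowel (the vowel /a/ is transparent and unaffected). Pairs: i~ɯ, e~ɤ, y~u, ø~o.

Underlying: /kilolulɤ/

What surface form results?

[kilølyle]

/o/ harmonizes with /i/ ([-back]) → [ø]
/u/ harmonizes with /i/ ([-back]) → [y]
/ɤ/ harmonizes with /i/ ([-back]) → [e]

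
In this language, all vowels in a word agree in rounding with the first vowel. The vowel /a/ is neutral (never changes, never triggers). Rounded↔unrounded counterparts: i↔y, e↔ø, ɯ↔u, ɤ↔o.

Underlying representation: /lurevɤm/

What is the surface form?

/e/ harmonizes with /u/ ([+round]) → [ø]
/ɤ/ harmonizes with /u/ ([+round]) → [o]

[lurøvom]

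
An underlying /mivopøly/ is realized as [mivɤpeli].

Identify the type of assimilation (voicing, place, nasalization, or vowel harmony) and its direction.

vowel harmony, progressive

/o/→[ɤ] /ø/→[e] /y/→[i].
Vowels agree with the first vowel, so the harmony is progressive.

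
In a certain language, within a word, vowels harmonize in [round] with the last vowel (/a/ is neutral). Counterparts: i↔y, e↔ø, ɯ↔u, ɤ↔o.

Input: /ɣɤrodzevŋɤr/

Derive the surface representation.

[ɣɤrɤdzevŋɤr]

/o/ harmonizes with /ɤ/ ([-round]) → [ɤ]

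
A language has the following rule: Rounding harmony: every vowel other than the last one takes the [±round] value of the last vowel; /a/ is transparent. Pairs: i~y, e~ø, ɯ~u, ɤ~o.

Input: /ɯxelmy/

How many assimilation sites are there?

2

/ɯ/ harmonizes with /y/ ([+round]) → [u]
/e/ harmonizes with /y/ ([+round]) → [ø]
2 segments change.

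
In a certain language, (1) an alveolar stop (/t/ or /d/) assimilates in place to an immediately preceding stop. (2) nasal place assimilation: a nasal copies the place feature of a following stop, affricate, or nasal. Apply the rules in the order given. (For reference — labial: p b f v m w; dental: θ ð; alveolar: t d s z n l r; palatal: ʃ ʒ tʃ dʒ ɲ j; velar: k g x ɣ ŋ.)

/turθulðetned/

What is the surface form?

[turθulðetned]

Rule 1: no segment meets the rule's conditions; no change.
After rule 1: turθulðetned
Rule 2: no segment meets the rule's conditions; no change.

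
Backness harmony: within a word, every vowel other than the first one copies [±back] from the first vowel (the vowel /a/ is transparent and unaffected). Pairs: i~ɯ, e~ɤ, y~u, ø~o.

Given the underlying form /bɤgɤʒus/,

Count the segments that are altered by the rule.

No segment meets the rule's conditions.

0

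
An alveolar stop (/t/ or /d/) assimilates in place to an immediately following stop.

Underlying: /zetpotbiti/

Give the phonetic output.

/t/ before /p/ (labial) → [p]
/t/ before /b/ (labial) → [p]

[zeppopbiti]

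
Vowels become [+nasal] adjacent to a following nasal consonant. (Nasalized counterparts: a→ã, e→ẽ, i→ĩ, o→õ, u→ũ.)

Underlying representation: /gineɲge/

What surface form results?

[gĩnẽɲge]

/i/ before nasal /n/ → [ĩ]
/e/ before nasal /ɲ/ → [ẽ]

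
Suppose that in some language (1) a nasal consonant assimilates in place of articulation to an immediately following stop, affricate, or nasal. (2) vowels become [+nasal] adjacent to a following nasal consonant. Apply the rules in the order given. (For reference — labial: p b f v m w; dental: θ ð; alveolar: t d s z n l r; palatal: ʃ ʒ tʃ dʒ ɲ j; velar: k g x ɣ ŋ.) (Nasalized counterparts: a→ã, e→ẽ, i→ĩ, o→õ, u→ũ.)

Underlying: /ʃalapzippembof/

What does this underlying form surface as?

Rule 1: no segment meets the rule's conditions; no change.
After rule 1: ʃalapzippembof
Rule 2: /e/ before nasal /m/ → [ẽ]

[ʃalapzippẽmbof]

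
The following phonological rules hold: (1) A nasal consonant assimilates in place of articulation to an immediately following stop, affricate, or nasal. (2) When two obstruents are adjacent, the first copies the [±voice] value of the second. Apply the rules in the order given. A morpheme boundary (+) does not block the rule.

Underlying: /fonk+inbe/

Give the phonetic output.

[foŋk+imbe]

Rule 1: /n/ before /k/ (velar) → [ŋ]
Rule 1: /n/ before /b/ (labial) → [m]
After rule 1: foŋk+imbe
Rule 2: no segment meets the rule's conditions; no change.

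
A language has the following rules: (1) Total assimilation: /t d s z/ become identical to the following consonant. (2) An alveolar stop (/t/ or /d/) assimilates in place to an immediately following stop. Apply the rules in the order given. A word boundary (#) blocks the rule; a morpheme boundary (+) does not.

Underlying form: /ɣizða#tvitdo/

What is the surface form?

[ɣiðða#vviddo]

Rule 1: /z/ before /ð/ → [ð] (total assimilation)
Rule 1: /t/ before /v/ → [v] (total assimilation)
Rule 1: /t/ before /d/ → [d] (total assimilation)
After rule 1: ɣiðða#vviddo
Rule 2: no segment meets the rule's conditions; no change.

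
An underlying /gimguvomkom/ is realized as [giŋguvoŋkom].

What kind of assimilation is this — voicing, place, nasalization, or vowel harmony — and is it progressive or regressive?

/m/→[ŋ] /m/→[ŋ].
Each target copies a feature from the following segment, so the direction is regressive.

place assimilation, regressive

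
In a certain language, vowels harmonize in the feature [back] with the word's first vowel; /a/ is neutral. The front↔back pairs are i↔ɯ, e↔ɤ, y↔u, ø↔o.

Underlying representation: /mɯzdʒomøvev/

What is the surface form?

[mɯzdʒomovɤv]

/ø/ harmonizes with /ɯ/ ([+back]) → [o]
/e/ harmonizes with /ɯ/ ([+back]) → [ɤ]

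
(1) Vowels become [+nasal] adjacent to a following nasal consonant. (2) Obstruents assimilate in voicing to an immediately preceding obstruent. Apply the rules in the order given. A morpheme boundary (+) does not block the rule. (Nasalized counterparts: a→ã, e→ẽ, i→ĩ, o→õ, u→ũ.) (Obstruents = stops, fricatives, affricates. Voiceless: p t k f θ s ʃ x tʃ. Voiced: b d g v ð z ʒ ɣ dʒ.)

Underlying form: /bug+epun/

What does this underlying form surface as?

Rule 1: /u/ before nasal /n/ → [ũ]
After rule 1: bug+epũn
Rule 2: no segment meets the rule's conditions; no change.

[bug+epũn]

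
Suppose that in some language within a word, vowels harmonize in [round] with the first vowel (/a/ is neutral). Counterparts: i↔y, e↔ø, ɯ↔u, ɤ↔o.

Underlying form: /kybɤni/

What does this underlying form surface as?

[kybony]

/ɤ/ harmonizes with /y/ ([+round]) → [o]
/i/ harmonizes with /y/ ([+round]) → [y]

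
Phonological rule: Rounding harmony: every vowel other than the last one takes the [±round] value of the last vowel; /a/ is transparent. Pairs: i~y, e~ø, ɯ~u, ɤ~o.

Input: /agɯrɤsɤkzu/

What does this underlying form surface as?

/ɯ/ harmonizes with /u/ ([+round]) → [u]
/ɤ/ harmonizes with /u/ ([+round]) → [o]
/ɤ/ harmonizes with /u/ ([+round]) → [o]

[agurosokzu]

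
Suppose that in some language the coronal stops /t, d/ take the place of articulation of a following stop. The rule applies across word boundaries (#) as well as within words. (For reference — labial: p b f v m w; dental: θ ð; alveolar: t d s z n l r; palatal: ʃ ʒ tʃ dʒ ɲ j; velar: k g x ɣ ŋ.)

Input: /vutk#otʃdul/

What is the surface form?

[vukk#otʃdul]

/t/ before /k/ (velar) → [k]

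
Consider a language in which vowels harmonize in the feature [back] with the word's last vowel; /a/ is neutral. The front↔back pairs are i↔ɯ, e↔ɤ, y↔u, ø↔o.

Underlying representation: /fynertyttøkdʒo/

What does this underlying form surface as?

[funɤrtuttokdʒo]

/y/ harmonizes with /o/ ([+back]) → [u]
/e/ harmonizes with /o/ ([+back]) → [ɤ]
/y/ harmonizes with /o/ ([+back]) → [u]
/ø/ harmonizes with /o/ ([+back]) → [o]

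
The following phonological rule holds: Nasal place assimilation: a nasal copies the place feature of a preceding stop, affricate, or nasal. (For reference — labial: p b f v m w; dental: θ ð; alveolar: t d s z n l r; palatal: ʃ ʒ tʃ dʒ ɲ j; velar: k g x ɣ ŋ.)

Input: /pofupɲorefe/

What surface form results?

/ɲ/ after /p/ (labial) → [m]

[pofupmorefe]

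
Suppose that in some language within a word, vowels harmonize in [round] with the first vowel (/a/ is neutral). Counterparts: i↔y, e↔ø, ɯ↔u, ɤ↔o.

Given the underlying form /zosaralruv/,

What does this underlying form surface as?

no segment meets the rule's conditions; no change.

[zosaralruv]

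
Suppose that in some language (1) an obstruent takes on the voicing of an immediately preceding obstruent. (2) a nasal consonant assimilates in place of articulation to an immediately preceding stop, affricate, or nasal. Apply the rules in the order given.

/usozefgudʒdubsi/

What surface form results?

[usozefkudʒdubzi]

Rule 1: /g/ after /f/ (voiceless) → [k]
Rule 1: /s/ after /b/ (voiced) → [z]
After rule 1: usozefkudʒdubzi
Rule 2: no segment meets the rule's conditions; no change.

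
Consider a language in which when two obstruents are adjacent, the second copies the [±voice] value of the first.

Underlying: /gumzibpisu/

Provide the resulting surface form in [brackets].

[gumzibbisu]

/p/ after /b/ (voiced) → [b]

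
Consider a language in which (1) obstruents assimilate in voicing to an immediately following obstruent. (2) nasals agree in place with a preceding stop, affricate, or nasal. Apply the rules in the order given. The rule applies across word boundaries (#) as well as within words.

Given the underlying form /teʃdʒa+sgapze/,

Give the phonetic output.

Rule 1: /ʃ/ before /dʒ/ (voiced) → [ʒ]
Rule 1: /s/ before /g/ (voiced) → [z]
Rule 1: /p/ before /z/ (voiced) → [b]
After rule 1: teʒdʒa+zgabze
Rule 2: no segment meets the rule's conditions; no change.

[teʒdʒa+zgabze]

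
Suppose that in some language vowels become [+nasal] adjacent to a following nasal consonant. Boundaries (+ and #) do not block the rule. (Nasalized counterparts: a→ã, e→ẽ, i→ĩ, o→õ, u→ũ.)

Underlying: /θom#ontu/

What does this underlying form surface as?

/o/ before nasal /m/ → [õ]
/o/ before nasal /n/ → [õ]

[θõm#õntu]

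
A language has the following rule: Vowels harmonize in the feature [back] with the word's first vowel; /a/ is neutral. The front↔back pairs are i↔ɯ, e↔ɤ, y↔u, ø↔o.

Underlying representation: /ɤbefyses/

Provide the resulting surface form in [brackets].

[ɤbɤfusɤs]

/e/ harmonizes with /ɤ/ ([+back]) → [ɤ]
/y/ harmonizes with /ɤ/ ([+back]) → [u]
/e/ harmonizes with /ɤ/ ([+back]) → [ɤ]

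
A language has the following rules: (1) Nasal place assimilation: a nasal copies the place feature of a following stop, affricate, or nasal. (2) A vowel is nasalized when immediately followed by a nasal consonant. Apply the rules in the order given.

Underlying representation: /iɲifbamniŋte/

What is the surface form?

[ĩɲifbãnnĩnte]

Rule 1: /m/ before /n/ (alveolar) → [n]
Rule 1: /ŋ/ before /t/ (alveolar) → [n]
After rule 1: iɲifbanninte
Rule 2: /i/ before nasal /ɲ/ → [ĩ]
Rule 2: /a/ before nasal /n/ → [ã]
Rule 2: /i/ before nasal /n/ → [ĩ]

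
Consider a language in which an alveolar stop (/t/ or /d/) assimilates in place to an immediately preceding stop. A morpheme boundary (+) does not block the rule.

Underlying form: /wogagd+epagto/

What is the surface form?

[wogagg+epagko]

/d/ after /g/ (velar) → [g]
/t/ after /g/ (velar) → [k]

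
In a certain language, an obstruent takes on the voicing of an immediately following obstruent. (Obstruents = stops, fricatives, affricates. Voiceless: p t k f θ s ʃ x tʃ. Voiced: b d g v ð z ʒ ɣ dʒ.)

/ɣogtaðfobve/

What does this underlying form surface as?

/g/ before /t/ (voiceless) → [k]
/ð/ before /f/ (voiceless) → [θ]

[ɣoktaθfobve]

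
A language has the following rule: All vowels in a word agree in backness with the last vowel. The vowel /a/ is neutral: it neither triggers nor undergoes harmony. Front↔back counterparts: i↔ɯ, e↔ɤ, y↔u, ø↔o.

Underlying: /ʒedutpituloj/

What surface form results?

/e/ harmonizes with /o/ ([+back]) → [ɤ]
/i/ harmonizes with /o/ ([+back]) → [ɯ]

[ʒɤdutpɯtuloj]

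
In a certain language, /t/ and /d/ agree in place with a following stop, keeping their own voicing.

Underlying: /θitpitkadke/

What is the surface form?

/t/ before /p/ (labial) → [p]
/t/ before /k/ (velar) → [k]
/d/ before /k/ (velar) → [g]

[θippikkagke]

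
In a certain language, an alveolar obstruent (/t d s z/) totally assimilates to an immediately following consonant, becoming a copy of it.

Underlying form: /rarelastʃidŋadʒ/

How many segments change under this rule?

2

/s/ before /tʃ/ → [tʃ] (total assimilation)
/d/ before /ŋ/ → [ŋ] (total assimilation)
2 segments change.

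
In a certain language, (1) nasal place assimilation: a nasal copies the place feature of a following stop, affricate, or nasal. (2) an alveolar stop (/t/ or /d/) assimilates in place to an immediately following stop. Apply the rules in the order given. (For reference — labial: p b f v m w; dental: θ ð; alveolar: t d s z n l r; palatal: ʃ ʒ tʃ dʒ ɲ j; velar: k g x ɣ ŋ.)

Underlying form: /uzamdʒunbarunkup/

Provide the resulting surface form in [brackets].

[uzaɲdʒumbaruŋkup]

Rule 1: /m/ before /dʒ/ (palatal) → [ɲ]
Rule 1: /n/ before /b/ (labial) → [m]
Rule 1: /n/ before /k/ (velar) → [ŋ]
After rule 1: uzaɲdʒumbaruŋkup
Rule 2: no segment meets the rule's conditions; no change.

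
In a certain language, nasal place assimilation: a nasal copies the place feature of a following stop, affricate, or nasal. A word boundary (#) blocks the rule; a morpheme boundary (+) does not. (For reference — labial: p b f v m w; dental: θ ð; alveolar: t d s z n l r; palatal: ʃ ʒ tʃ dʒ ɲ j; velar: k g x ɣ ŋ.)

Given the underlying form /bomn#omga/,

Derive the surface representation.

[bonn#oŋga]

/m/ before /n/ (alveolar) → [n]
/m/ before /g/ (velar) → [ŋ]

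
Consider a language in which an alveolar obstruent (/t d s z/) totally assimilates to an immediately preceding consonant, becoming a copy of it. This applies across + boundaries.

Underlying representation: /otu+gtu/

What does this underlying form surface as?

/t/ after /g/ → [g] (total assimilation)

[otu+ggu]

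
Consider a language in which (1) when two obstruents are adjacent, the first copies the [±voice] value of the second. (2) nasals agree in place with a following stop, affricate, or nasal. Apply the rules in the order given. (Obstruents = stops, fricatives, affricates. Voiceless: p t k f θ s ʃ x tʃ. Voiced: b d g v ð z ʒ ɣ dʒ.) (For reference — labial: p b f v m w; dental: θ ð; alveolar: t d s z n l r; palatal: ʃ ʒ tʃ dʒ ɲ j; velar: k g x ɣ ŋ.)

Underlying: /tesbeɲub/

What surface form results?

Rule 1: /s/ before /b/ (voiced) → [z]
After rule 1: tezbeɲub
Rule 2: no segment meets the rule's conditions; no change.

[tezbeɲub]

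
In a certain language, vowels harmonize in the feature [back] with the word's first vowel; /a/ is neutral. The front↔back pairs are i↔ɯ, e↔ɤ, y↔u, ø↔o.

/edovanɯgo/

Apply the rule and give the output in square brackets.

[edøvanigø]

/o/ harmonizes with /e/ ([-back]) → [ø]
/ɯ/ harmonizes with /e/ ([-back]) → [i]
/o/ harmonizes with /e/ ([-back]) → [ø]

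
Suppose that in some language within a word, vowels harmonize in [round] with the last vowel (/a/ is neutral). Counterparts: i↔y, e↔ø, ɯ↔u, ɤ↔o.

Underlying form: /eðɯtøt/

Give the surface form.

[øðutøt]

/e/ harmonizes with /ø/ ([+round]) → [ø]
/ɯ/ harmonizes with /ø/ ([+round]) → [u]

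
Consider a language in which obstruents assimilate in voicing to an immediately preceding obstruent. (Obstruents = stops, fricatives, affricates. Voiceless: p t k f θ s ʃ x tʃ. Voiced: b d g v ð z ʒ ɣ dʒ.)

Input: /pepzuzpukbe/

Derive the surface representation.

[pepsuzbukpe]

/z/ after /p/ (voiceless) → [s]
/p/ after /z/ (voiced) → [b]
/b/ after /k/ (voiceless) → [p]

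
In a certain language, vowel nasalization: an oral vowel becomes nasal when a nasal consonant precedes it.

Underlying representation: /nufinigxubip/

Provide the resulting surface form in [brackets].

/u/ after nasal /n/ → [ũ]
/i/ after nasal /n/ → [ĩ]

[nũfinĩgxubip]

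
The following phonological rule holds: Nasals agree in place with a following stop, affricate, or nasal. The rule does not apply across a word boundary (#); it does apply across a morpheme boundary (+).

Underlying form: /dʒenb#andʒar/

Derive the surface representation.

[dʒemb#aɲdʒar]

/n/ before /b/ (labial) → [m]
/n/ before /dʒ/ (palatal) → [ɲ]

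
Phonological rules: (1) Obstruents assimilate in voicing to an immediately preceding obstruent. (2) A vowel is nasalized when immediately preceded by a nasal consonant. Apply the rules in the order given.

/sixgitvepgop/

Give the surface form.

Rule 1: /g/ after /x/ (voiceless) → [k]
Rule 1: /v/ after /t/ (voiceless) → [f]
Rule 1: /g/ after /p/ (voiceless) → [k]
After rule 1: sixkitfepkop
Rule 2: no segment meets the rule's conditions; no change.

[sixkitfepkop]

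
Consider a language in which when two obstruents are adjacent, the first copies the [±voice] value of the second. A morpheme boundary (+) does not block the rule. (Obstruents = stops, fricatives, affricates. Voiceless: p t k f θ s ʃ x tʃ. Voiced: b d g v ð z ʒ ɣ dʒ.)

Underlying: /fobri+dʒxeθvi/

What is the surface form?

[fobri+tʃxeðvi]

/dʒ/ before /x/ (voiceless) → [tʃ]
/θ/ before /v/ (voiced) → [ð]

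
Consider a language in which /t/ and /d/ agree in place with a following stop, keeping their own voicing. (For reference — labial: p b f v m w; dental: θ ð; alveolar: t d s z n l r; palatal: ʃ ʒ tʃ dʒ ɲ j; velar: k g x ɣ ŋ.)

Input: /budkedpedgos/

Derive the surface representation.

[bugkebpeggos]

/d/ before /k/ (velar) → [g]
/d/ before /p/ (labial) → [b]
/d/ before /g/ (velar) → [g]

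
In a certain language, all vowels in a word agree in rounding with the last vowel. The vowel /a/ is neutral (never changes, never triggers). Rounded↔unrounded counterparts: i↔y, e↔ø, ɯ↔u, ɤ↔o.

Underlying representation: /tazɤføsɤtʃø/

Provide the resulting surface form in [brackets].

/ɤ/ harmonizes with /ø/ ([+round]) → [o]
/ɤ/ harmonizes with /ø/ ([+round]) → [o]

[tazoføsotʃø]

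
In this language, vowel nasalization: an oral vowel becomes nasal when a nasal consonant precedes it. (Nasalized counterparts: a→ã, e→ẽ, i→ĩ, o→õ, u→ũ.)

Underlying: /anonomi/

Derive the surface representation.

[anõnõmĩ]

/o/ after nasal /n/ → [õ]
/o/ after nasal /n/ → [õ]
/i/ after nasal /m/ → [ĩ]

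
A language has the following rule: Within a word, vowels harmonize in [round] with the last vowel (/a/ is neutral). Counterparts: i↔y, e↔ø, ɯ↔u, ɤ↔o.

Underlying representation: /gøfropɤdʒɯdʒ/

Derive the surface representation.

[gefrɤpɤdʒɯdʒ]

/ø/ harmonizes with /ɯ/ ([-round]) → [e]
/o/ harmonizes with /ɯ/ ([-round]) → [ɤ]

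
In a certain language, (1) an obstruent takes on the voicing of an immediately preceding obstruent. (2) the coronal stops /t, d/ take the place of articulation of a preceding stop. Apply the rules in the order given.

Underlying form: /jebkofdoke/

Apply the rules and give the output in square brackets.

Rule 1: /k/ after /b/ (voiced) → [g]
Rule 1: /d/ after /f/ (voiceless) → [t]
After rule 1: jebgoftoke
Rule 2: no segment meets the rule's conditions; no change.

[jebgoftoke]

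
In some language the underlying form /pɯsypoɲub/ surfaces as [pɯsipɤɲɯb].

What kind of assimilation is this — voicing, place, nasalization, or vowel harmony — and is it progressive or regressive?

/y/→[i] /o/→[ɤ] /u/→[ɯ].
Vowels agree with the first vowel, so the harmony is progressive.

vowel harmony, progressive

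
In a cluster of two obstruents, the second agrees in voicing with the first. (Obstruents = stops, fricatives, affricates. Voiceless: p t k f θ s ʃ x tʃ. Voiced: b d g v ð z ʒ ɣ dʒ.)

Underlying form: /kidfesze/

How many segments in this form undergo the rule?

2

/f/ after /d/ (voiced) → [v]
/z/ after /s/ (voiceless) → [s]
2 segments change.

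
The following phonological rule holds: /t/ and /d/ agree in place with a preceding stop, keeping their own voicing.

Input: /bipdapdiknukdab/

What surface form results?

/d/ after /p/ (labial) → [b]
/d/ after /p/ (labial) → [b]
/d/ after /k/ (velar) → [g]

[bipbapbiknukgab]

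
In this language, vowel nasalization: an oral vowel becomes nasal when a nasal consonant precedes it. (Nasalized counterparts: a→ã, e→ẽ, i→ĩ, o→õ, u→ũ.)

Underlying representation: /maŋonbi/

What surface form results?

[mãŋõnbi]

/a/ after nasal /m/ → [ã]
/o/ after nasal /ŋ/ → [õ]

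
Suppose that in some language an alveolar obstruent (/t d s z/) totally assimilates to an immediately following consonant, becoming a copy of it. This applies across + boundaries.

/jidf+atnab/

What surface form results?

/d/ before /f/ → [f] (total assimilation)
/t/ before /n/ → [n] (total assimilation)

[jiff+annab]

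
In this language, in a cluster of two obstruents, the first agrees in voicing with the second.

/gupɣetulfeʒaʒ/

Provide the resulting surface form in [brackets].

[gubɣetulfeʒaʒ]

/p/ before /ɣ/ (voiced) → [b]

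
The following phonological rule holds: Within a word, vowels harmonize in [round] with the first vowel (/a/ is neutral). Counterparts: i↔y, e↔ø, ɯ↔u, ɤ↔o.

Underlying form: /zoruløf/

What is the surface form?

no segment meets the rule's conditions; no change.

[zoruløf]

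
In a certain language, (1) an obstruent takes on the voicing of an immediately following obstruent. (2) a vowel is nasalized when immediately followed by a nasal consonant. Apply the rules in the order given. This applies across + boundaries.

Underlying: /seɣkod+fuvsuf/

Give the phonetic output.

Rule 1: /ɣ/ before /k/ (voiceless) → [x]
Rule 1: /d/ before /f/ (voiceless) → [t]
Rule 1: /v/ before /s/ (voiceless) → [f]
After rule 1: sexkot+fufsuf
Rule 2: no segment meets the rule's conditions; no change.

[sexkot+fufsuf]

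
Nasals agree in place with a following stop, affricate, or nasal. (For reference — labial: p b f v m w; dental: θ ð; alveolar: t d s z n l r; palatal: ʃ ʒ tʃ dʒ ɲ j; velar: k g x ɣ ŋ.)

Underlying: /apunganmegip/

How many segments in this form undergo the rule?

2

/n/ before /g/ (velar) → [ŋ]
/n/ before /m/ (labial) → [m]
2 segments change.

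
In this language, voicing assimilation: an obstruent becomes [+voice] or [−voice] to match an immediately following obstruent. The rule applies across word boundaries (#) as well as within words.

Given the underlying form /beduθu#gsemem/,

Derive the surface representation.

/g/ before /s/ (voiceless) → [k]

[beduθu#ksemem]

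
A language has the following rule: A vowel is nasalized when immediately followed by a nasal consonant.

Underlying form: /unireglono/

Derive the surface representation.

[ũnireglõno]

/u/ before nasal /n/ → [ũ]
/o/ before nasal /n/ → [õ]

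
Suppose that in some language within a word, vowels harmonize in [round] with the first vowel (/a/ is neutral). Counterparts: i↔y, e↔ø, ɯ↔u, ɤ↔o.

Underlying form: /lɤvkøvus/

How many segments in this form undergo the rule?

2

/ø/ harmonizes with /ɤ/ ([-round]) → [e]
/u/ harmonizes with /ɤ/ ([-round]) → [ɯ]
2 segments change.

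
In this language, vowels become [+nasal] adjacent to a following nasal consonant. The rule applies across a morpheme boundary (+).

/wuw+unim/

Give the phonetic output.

/u/ before nasal /n/ → [ũ]
/i/ before nasal /m/ → [ĩ]

[wuw+ũnĩm]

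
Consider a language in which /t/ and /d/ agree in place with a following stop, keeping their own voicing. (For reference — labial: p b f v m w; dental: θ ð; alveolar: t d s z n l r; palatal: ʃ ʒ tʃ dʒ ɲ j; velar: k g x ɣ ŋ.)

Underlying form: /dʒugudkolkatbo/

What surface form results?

/d/ before /k/ (velar) → [g]
/t/ before /b/ (labial) → [p]

[dʒugugkolkapbo]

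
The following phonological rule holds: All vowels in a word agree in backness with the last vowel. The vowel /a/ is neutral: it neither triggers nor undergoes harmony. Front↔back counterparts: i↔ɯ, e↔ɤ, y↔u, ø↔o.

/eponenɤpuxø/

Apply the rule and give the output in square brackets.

[epønenepyxø]

/o/ harmonizes with /ø/ ([-back]) → [ø]
/ɤ/ harmonizes with /ø/ ([-back]) → [e]
/u/ harmonizes with /ø/ ([-back]) → [y]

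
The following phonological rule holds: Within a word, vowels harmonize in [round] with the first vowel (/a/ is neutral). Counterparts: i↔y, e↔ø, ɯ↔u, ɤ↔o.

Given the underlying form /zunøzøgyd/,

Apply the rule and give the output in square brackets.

no segment meets the rule's conditions; no change.

[zunøzøgyd]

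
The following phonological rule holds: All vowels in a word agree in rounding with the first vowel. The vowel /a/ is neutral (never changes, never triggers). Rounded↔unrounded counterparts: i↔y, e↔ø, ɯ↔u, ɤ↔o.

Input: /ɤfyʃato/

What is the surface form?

/y/ harmonizes with /ɤ/ ([-round]) → [i]
/o/ harmonizes with /ɤ/ ([-round]) → [ɤ]

[ɤfiʃatɤ]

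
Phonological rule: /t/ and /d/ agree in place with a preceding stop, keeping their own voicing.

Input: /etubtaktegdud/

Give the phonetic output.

/t/ after /b/ (labial) → [p]
/t/ after /k/ (velar) → [k]
/d/ after /g/ (velar) → [g]

[etubpakkeggud]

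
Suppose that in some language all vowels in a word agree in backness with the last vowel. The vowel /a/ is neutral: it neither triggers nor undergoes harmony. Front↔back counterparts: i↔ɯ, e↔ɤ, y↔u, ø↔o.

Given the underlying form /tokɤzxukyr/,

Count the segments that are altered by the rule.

3

/o/ harmonizes with /y/ ([-back]) → [ø]
/ɤ/ harmonizes with /y/ ([-back]) → [e]
/u/ harmonizes with /y/ ([-back]) → [y]
3 segments change.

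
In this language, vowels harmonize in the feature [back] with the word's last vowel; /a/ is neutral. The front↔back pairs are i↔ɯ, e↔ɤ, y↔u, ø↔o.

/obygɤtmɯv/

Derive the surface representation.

[obugɤtmɯv]

/y/ harmonizes with /ɯ/ ([+back]) → [u]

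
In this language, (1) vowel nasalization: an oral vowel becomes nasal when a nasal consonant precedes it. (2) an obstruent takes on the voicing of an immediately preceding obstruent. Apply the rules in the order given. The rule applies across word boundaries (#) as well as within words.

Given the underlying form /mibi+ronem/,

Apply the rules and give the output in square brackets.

Rule 1: /i/ after nasal /m/ → [ĩ]
Rule 1: /e/ after nasal /n/ → [ẽ]
After rule 1: mĩbi+ronẽm
Rule 2: no segment meets the rule's conditions; no change.

[mĩbi+ronẽm]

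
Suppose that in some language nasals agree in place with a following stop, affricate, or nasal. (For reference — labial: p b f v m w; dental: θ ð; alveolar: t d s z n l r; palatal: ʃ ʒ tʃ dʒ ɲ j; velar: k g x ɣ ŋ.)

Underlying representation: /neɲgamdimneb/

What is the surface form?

[neŋgandinneb]

/ɲ/ before /g/ (velar) → [ŋ]
/m/ before /d/ (alveolar) → [n]
/m/ before /n/ (alveolar) → [n]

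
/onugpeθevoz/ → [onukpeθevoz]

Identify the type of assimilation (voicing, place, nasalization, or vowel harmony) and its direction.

voicing assimilation, regressive

/g/→[k].
Each target copies a feature from the following segment, so the direction is regressive.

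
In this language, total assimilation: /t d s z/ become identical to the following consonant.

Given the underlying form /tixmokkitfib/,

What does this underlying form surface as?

[tixmokkiffib]

/t/ before /f/ → [f] (total assimilation)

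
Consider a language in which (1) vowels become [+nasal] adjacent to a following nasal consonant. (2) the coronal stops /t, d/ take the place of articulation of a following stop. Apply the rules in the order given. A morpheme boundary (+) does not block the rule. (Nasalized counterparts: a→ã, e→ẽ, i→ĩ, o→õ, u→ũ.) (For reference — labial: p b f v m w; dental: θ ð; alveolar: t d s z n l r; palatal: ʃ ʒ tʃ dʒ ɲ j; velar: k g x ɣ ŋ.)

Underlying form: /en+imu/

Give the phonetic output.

Rule 1: /e/ before nasal /n/ → [ẽ]
Rule 1: /i/ before nasal /m/ → [ĩ]
After rule 1: ẽn+ĩmu
Rule 2: no segment meets the rule's conditions; no change.

[ẽn+ĩmu]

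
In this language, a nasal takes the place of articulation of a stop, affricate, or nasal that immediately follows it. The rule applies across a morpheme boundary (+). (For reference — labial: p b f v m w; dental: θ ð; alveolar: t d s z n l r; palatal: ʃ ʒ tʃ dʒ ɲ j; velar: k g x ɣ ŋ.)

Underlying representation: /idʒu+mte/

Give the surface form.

/m/ before /t/ (alveolar) → [n]

[idʒu+nte]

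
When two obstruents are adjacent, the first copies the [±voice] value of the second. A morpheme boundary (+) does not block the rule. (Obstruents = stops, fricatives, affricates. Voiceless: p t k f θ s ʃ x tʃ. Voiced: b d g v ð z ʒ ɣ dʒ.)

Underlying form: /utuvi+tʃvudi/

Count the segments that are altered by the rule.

1

/tʃ/ before /v/ (voiced) → [dʒ]
1 segment changes.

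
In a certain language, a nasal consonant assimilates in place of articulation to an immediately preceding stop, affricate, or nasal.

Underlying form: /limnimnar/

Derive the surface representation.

[limmimmar]

/n/ after /m/ (labial) → [m]
/n/ after /m/ (labial) → [m]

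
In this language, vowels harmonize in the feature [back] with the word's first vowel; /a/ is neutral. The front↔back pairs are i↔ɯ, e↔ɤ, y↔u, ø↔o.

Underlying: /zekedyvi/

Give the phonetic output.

no segment meets the rule's conditions; no change.

[zekedyvi]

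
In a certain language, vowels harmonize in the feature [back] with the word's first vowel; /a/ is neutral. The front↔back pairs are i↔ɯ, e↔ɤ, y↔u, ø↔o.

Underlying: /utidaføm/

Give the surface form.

[utɯdafom]

/i/ harmonizes with /u/ ([+back]) → [ɯ]
/ø/ harmonizes with /u/ ([+back]) → [o]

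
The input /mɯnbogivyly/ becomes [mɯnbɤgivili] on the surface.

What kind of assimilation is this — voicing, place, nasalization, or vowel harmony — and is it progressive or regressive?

/o/→[ɤ] /y/→[i] /y/→[i].
Vowels agree with the first vowel, so the harmony is progressive.

vowel harmony, progressive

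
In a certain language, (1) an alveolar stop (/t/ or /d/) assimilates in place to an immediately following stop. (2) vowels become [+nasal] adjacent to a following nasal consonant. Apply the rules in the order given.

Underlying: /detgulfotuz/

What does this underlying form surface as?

Rule 1: /t/ before /g/ (velar) → [k]
After rule 1: dekgulfotuz
Rule 2: no segment meets the rule's conditions; no change.

[dekgulfotuz]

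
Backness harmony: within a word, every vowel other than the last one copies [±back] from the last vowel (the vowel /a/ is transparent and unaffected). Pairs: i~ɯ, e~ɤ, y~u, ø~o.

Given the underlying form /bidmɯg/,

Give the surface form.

/i/ harmonizes with /ɯ/ ([+back]) → [ɯ]

[bɯdmɯg]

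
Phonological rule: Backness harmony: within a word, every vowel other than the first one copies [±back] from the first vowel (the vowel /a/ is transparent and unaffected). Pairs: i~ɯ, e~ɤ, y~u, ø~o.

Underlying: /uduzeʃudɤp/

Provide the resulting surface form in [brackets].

/e/ harmonizes with /u/ ([+back]) → [ɤ]

[uduzɤʃudɤp]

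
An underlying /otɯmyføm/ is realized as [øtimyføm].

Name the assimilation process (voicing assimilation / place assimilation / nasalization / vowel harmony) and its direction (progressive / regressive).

vowel harmony, regressive

/o/→[ø] /ɯ/→[i].
Vowels agree with the last vowel, so the harmony is regressive.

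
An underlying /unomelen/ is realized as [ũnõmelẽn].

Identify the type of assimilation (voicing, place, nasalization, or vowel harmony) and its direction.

/u/→[ũ] /o/→[õ] /e/→[ẽ].
Each target copies a feature from the following segment, so the direction is regressive.

nasalization, regressive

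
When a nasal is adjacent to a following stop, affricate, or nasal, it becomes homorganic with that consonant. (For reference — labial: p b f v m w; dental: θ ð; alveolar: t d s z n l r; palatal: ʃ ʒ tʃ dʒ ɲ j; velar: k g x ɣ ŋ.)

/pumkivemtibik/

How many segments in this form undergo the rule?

/m/ before /k/ (velar) → [ŋ]
/m/ before /t/ (alveolar) → [n]
2 segments change.

2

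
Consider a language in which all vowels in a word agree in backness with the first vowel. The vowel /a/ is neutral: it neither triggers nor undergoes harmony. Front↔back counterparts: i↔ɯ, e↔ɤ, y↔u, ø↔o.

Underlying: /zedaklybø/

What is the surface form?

no segment meets the rule's conditions; no change.

[zedaklybø]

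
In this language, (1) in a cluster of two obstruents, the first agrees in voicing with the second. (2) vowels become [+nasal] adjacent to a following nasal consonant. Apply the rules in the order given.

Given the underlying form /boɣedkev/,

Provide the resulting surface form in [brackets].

[boɣetkev]

Rule 1: /d/ before /k/ (voiceless) → [t]
After rule 1: boɣetkev
Rule 2: no segment meets the rule's conditions; no change.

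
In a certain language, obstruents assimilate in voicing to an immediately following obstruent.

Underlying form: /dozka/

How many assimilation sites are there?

/z/ before /k/ (voiceless) → [s]
1 segment changes.

1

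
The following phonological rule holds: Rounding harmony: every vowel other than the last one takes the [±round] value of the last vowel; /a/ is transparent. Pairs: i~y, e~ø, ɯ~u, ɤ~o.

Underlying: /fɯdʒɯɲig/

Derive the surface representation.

[fɯdʒɯɲig]

no segment meets the rule's conditions; no change.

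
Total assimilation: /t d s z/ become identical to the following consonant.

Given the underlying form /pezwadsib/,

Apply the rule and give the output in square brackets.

/z/ before /w/ → [w] (total assimilation)
/d/ before /s/ → [s] (total assimilation)

[pewwassib]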